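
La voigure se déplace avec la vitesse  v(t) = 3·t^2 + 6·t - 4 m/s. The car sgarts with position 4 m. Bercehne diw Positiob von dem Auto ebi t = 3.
Ausgehend von der Geschwindigkeit v(t) = 3·t^2 + 6·t - 4, nehmen wir 1 Stammfunktion. Mit ∫v(t)dt und Anwendung von x(0) = 4, finden wir x(t) = t^3 + 3·t^2 - 4·t + 4. Mit x(t) = t^3 + 3·t^2 - 4·t + 4 und Einsetzen von t = 3, finden wir x = 46.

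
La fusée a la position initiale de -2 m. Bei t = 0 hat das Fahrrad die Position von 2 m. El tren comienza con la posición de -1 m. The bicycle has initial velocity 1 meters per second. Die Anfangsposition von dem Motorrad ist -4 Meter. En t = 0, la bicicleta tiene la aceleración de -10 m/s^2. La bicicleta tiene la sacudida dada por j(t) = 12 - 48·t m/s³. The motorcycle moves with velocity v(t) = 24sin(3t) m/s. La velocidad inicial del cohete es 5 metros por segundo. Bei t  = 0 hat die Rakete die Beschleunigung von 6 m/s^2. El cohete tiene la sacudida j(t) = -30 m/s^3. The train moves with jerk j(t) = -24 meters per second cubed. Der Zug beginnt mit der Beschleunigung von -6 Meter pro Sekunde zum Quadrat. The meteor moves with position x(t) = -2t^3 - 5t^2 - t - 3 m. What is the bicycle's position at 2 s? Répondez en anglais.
To solve this, we need to take 3 integrals of our jerk equation j(t) = 12 - 48·t. Integrating jerk and using the initial condition a(0) = -10, we get a(t) = -24·t^2 + 12·t - 10. The antiderivative of acceleration is velocity. Using v(0) = 1, we get v(t) = -8·t^3 + 6·t^2 - 10·t + 1. Taking ∫v(t)dt and applying x(0) = 2, we find x(t) = -2·t^4 + 2·t^3 - 5·t^2 + t + 2. From the given position equation x(t) = -2·t^4 + 2·t^3 - 5·t^2 + t + 2, we substitute t = 2 to get x = -32.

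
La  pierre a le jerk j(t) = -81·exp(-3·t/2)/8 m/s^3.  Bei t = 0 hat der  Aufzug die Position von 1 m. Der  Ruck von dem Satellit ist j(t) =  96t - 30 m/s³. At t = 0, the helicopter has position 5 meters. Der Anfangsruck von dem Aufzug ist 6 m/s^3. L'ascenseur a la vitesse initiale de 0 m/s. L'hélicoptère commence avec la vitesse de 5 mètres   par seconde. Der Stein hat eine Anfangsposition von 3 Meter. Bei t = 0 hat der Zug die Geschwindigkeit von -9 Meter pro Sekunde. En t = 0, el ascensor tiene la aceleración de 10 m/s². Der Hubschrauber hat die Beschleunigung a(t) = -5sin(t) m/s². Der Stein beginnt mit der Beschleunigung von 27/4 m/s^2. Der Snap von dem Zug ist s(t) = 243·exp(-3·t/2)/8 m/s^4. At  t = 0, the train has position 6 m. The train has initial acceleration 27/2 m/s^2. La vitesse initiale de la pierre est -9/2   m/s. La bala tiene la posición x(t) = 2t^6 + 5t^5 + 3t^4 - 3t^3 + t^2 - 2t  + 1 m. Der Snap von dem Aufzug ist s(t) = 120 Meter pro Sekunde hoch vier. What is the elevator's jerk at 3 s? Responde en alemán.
Ausgehend von dem Snap s(t) = 120, nehmen wir 1 Integral. Durch Integration von dem Snap und Verwendung der Anfangsbedingung j(0) = 6, erhalten wir j(t) = 120·t + 6. Aus der Gleichung für den Ruck j(t) = 120·t + 6, setzen wir t = 3 ein und erhalten j = 366.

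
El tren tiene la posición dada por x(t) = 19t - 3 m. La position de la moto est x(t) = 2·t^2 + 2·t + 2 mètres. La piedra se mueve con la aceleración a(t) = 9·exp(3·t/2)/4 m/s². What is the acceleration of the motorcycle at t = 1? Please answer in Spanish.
Debemos derivar nuestra ecuación de la posición x(t) = 2·t^2 + 2·t + 2 2 veces. Derivando la posición, obtenemos la velocidad: v(t) = 4·t + 2. Tomando d/dt de v(t), encontramos a(t) = 4. De la ecuación de la aceleración a(t) = 4, sustituimos t = 1 para obtener a = 4.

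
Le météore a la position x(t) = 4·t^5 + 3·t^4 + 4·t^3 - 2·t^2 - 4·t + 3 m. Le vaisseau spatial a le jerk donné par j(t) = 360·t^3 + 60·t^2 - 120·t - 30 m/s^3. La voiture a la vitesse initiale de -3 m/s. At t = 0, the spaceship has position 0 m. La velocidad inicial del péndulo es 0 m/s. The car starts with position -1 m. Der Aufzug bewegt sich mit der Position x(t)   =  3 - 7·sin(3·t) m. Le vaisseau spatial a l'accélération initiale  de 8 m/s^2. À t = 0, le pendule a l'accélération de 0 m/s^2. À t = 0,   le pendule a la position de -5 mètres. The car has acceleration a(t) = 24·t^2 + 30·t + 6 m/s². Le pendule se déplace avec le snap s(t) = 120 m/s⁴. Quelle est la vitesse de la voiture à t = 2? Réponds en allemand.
Wir müssen die Stammfunktion unserer Gleichung für die Beschleunigung a(t) = 24·t^2 + 30·t + 6 1-mal finden. Die Stammfunktion von der Beschleunigung, mit v(0) = -3, ergibt die Geschwindigkeit: v(t) = 8·t^3 + 15·t^2 + 6·t - 3. Wir haben die Geschwindigkeit v(t) = 8·t^3 + 15·t^2 + 6·t - 3. Durch Einsetzen von t = 2: v(2) = 133.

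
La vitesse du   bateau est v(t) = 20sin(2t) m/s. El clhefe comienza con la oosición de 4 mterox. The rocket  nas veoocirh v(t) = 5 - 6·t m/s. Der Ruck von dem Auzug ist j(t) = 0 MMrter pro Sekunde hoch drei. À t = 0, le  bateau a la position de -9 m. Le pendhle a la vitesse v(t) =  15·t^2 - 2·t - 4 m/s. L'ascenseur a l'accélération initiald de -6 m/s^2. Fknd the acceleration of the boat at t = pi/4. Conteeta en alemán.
Um dies zu lösen, müssen wir 1 Ableitung unserer Gleichung für die Geschwindigkeit v(t) = 20·sin(2·t) nehmen. Die Ableitung von der Geschwindigkeit ergibt die Beschleunigung: a(t) = 40·cos(2·t). Mit a(t) = 40·cos(2·t) und Einsetzen von t = pi/4, finden wir a = 0.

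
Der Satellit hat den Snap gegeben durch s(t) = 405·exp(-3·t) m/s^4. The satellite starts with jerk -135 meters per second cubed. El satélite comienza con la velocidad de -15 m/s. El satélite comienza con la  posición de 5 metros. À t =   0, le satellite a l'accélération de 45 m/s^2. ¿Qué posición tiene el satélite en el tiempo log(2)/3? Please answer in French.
Nous devons intégrer notre équation du snap s(t) = 405·exp(-3·t) 4 fois. L'intégrale du snap, avec j(0) = -135, donne le jerk: j(t) = -135·exp(-3·t). L'intégrale du jerk, avec a(0) = 45, donne l'accélération: a(t) = 45·exp(-3·t). L'intégrale de l'accélération, avec v(0) = -15, donne la vitesse: v(t) = -15·exp(-3·t). En intégrant la vitesse et en utilisant la condition initiale x(0) = 5, nous obtenons x(t) = 5·exp(-3·t). De l'équation de la position x(t) = 5·exp(-3·t), nous substituons t = log(2)/3 pour obtenir x = 5/2.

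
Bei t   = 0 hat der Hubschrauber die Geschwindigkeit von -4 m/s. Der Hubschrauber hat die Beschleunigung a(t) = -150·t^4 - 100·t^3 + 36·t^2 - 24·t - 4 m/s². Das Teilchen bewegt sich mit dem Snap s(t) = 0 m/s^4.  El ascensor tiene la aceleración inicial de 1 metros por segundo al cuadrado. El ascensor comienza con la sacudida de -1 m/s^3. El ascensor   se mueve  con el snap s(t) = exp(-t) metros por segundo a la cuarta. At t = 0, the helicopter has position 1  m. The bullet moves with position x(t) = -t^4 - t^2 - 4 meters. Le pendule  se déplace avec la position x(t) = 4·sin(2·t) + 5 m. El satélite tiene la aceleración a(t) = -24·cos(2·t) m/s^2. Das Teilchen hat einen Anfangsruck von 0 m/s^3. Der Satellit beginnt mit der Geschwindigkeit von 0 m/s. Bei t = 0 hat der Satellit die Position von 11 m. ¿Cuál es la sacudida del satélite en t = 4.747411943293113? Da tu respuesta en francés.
En partant de l'accélération a(t) = -24·cos(2·t), nous prenons 1 dérivée. La dérivée de l'accélération donne le jerk: j(t) = 48·sin(2·t). En utilisant j(t) = 48·sin(2·t) et en substituant t = 4.747411943293113, nous trouvons j = -3.35945570919778.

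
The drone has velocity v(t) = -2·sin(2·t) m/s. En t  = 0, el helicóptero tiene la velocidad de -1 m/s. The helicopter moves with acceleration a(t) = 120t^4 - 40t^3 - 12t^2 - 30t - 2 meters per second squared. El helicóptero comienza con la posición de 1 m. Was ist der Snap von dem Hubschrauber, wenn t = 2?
Wir müssen unsere Gleichung für die Beschleunigung a(t) = 120·t^4 - 40·t^3 - 12·t^2 - 30·t - 2 2-mal ableiten. Durch Ableiten von der Beschleunigung erhalten wir den Ruck: j(t) = 480·t^3 - 120·t^2 - 24·t - 30. Die Ableitung von dem Ruck ergibt den Snap: s(t) = 1440·t^2 - 240·t - 24. Mit s(t) = 1440·t^2 - 240·t - 24 und Einsetzen von t = 2, finden wir s = 5256.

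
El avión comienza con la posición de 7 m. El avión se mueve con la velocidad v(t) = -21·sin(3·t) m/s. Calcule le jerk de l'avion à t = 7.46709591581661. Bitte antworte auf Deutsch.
Wir müssen unsere Gleichung für die Geschwindigkeit v(t) = -21·sin(3·t) 2-mal ableiten. Durch Ableiten von der Geschwindigkeit erhalten wir die Beschleunigung: a(t) = -63·cos(3·t). Durch Ableiten von der Beschleunigung erhalten wir den Ruck: j(t) = 189·sin(3·t). Mit j(t) = 189·sin(3·t) und Einsetzen von t = 7.46709591581661, finden wir j = -75.3612858099662.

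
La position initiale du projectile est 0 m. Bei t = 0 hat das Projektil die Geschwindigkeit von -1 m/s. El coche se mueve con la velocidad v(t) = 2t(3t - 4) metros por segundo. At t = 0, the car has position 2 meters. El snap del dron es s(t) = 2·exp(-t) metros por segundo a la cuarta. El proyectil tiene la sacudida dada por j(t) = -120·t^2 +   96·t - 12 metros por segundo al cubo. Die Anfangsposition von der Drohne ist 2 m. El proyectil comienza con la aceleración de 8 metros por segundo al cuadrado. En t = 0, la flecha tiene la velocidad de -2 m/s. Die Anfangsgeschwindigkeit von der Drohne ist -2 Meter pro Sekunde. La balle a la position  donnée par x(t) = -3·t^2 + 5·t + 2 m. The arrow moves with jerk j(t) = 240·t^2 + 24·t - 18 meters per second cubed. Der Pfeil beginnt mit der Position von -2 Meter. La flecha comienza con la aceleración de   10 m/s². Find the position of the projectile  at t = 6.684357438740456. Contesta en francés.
En partant du jerk j(t) = -120·t^2 + 96·t - 12, nous prenons 3 primitives. En prenant ∫j(t)dt et en appliquant a(0) = 8, nous trouvons a(t) = -40·t^3 + 48·t^2 - 12·t + 8. L'intégrale de l'accélération est la vitesse. En utilisant v(0) = -1, nous obtenons v(t) = -10·t^4 + 16·t^3 - 6·t^2 + 8·t - 1. En prenant ∫v(t)dt et en appliquant x(0) = 0, nous trouvons x(t) = -2·t^5 + 4·t^4 - 2·t^3 + 4·t^2 - t. En utilisant x(t) = -2·t^5 + 4·t^4 - 2·t^3 + 4·t^2 - t et en substituant t = 6.684357438740456, nous trouvons x = -19128.6035662003.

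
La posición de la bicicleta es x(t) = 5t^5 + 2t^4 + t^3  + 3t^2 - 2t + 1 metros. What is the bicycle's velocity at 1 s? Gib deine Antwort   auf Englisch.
To solve this, we need to take 1 derivative of our position equation x(t) = 5·t^5 + 2·t^4 + t^3 + 3·t^2 - 2·t + 1. Differentiating position, we get velocity: v(t) = 25·t^4 + 8·t^3 + 3·t^2 + 6·t - 2. Using v(t) = 25·t^4 + 8·t^3 + 3·t^2 + 6·t - 2 and substituting t = 1, we find v = 40.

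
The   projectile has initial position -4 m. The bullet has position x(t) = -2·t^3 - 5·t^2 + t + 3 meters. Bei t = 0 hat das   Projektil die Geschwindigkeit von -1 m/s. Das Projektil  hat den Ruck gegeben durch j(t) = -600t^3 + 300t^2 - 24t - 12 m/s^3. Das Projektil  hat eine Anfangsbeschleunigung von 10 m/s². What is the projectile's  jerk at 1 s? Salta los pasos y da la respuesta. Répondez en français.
À t = 1, j = -336.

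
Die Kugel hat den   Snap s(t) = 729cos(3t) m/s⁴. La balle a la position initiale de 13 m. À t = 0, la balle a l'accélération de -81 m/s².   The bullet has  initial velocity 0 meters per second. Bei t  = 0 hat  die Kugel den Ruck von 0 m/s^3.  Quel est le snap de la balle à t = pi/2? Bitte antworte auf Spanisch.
Usando s(t) = 729·cos(3·t) y sustituyendo t = pi/2, encontramos s = 0.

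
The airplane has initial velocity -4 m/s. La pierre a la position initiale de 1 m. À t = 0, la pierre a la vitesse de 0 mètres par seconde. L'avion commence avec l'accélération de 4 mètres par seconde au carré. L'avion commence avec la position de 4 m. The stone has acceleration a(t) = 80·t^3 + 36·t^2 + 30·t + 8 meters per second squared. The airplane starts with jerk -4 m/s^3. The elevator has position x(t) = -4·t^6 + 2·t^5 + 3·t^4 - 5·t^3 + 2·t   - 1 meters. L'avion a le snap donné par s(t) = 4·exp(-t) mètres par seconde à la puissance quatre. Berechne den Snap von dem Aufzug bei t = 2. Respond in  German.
Ausgehend von der Position x(t) = -4·t^6 + 2·t^5 + 3·t^4 - 5·t^3 + 2·t - 1, nehmen wir 4 Ableitungen. Die Ableitung von der Position ergibt die Geschwindigkeit: v(t) = -24·t^5 + 10·t^4 + 12·t^3 - 15·t^2 + 2. Die Ableitung von der Geschwindigkeit ergibt die Beschleunigung: a(t) = -120·t^4 + 40·t^3 + 36·t^2 - 30·t. Durch Ableiten von der Beschleunigung erhalten wir den Ruck: j(t) = -480·t^3 + 120·t^2 + 72·t - 30. Mit d/dt von j(t) finden wir s(t) = -1440·t^2 + 240·t + 72. Aus der Gleichung für den Snap s(t) = -1440·t^2 + 240·t + 72, setzen wir t = 2 ein und erhalten s = -5208.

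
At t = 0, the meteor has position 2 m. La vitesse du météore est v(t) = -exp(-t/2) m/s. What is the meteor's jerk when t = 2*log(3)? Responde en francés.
Pour résoudre ceci, nous devons prendre 2 dérivées de notre équation de la vitesse v(t) = -exp(-t/2). En prenant d/dt de v(t), nous trouvons a(t) = exp(-t/2)/2. En dérivant l'accélération, nous obtenons le jerk: j(t) = -exp(-t/2)/4. De l'équation du jerk j(t) = -exp(-t/2)/4, nous substituons t = 2*log(3) pour obtenir j = -1/12.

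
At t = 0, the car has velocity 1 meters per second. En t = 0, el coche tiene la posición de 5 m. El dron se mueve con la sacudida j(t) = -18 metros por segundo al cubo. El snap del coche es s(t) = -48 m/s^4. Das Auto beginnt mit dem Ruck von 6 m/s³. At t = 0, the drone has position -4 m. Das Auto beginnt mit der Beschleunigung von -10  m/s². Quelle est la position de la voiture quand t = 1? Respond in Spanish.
Para resolver esto, necesitamos tomar 4 integrales de nuestra ecuación del snap s(t) = -48. La integral del snap, con j(0) = 6, da la sacudida: j(t) = 6 - 48·t. Integrando la sacudida y usando la condición inicial a(0) = -10, obtenemos a(t) = -24·t^2 + 6·t - 10. La antiderivada de la aceleración, con v(0) = 1, da la velocidad: v(t) = -8·t^3 + 3·t^2 - 10·t + 1. La antiderivada de la velocidad es la posición. Usando x(0) = 5, obtenemos x(t) = -2·t^4 + t^3 - 5·t^2 + t + 5. De la ecuación de la posición x(t) = -2·t^4 + t^3 - 5·t^2 + t + 5, sustituimos t = 1 para obtener x = 0.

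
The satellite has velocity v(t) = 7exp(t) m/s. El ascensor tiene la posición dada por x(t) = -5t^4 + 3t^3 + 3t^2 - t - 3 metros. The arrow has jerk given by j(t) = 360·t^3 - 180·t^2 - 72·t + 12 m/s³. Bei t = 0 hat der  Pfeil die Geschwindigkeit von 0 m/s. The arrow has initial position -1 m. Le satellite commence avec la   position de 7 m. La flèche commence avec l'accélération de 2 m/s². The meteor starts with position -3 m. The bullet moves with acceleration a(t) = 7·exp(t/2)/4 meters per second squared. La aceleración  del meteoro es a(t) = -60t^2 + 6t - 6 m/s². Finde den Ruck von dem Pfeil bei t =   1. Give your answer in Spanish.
Tenemos la sacudida j(t) = 360·t^3 - 180·t^2 - 72·t + 12. Sustituyendo t = 1: j(1) = 120.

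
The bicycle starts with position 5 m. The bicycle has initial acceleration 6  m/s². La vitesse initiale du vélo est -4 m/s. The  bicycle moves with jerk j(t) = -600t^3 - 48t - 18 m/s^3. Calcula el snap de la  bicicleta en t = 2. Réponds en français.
En partant du jerk j(t) = -600·t^3 - 48·t - 18, nous prenons 1 dérivée. La dérivée du jerk donne le snap: s(t) = -1800·t^2 - 48. De l'équation du snap s(t) = -1800·t^2 - 48, nous substituons t = 2 pour obtenir s = -7248.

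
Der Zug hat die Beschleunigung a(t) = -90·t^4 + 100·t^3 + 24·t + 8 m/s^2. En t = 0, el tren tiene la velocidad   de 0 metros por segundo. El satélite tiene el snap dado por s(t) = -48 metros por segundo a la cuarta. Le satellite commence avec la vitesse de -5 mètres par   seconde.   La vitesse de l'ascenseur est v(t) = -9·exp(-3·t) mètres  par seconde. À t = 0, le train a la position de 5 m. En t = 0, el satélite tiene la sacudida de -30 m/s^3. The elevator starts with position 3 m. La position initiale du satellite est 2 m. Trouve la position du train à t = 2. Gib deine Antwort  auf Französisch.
Nous devons trouver l'intégrale de notre équation de l'accélération a(t) = -90·t^4 + 100·t^3 + 24·t + 8 2 fois. La primitive de l'accélération, avec v(0) = 0, donne la vitesse: v(t) = t·(-18·t^4 + 25·t^3 + 12·t + 8). La primitive de la vitesse est la position. En utilisant x(0) = 5, nous obtenons x(t) = -3·t^6 + 5·t^5 + 4·t^3 + 4·t^2 + 5. En utilisant x(t) = -3·t^6 + 5·t^5 + 4·t^3 + 4·t^2 + 5 et en substituant t = 2, nous trouvons x = 21.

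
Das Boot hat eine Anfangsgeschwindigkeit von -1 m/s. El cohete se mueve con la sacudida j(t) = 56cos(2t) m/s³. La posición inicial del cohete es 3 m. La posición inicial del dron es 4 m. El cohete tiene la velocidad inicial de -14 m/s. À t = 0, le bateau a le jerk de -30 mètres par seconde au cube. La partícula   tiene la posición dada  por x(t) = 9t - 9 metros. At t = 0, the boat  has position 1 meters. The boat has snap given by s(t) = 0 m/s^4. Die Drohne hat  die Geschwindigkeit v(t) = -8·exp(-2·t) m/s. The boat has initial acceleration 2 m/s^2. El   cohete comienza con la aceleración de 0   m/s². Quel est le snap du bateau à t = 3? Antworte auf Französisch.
Nous avons le snap s(t) = 0. En substituant t = 3: s(3) = 0.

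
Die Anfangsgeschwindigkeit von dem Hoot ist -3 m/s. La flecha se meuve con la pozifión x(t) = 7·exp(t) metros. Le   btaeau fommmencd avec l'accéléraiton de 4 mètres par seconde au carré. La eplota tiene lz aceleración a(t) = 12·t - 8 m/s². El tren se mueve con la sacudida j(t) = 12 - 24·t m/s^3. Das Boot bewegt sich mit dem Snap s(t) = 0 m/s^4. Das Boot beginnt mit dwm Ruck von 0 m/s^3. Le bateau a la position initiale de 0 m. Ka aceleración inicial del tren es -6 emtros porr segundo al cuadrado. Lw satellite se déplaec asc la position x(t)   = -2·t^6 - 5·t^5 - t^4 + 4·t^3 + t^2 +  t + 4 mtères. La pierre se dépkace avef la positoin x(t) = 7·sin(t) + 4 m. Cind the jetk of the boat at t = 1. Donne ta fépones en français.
En partant du snap s(t) = 0, nous prenons 1 intégrale. La primitive du snap est le jerk. En utilisant j(0) = 0, nous obtenons j(t) = 0. De l'équation du jerk j(t) = 0, nous substituons t = 1 pour obtenir j = 0.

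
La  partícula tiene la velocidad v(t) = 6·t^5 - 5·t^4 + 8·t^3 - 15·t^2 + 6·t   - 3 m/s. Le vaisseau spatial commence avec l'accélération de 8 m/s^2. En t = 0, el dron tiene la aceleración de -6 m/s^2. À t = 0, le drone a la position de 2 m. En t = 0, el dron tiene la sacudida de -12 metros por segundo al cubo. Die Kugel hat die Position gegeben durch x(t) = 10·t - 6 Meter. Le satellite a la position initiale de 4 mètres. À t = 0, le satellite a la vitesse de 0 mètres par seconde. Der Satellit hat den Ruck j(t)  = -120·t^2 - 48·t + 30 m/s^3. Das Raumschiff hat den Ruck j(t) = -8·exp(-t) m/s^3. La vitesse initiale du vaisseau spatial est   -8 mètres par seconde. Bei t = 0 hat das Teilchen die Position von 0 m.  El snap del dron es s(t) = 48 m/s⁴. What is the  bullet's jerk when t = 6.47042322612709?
We must differentiate our position equation x(t) = 10·t - 6 3 times. Differentiating position, we get velocity: v(t) = 10. Taking d/dt of v(t), we find a(t) = 0. The derivative of acceleration gives jerk: j(t) = 0. We have jerk j(t) = 0. Substituting t = 6.47042322612709: j(6.47042322612709) = 0.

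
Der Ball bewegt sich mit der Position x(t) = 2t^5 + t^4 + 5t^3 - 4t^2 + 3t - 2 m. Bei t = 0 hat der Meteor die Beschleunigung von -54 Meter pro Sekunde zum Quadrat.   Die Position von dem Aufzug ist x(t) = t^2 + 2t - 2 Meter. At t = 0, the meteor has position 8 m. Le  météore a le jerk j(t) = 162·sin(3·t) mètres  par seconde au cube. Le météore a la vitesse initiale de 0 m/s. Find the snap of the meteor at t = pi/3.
We must differentiate our jerk equation j(t) = 162·sin(3·t) 1 time. Differentiating jerk, we get snap: s(t) = 486·cos(3·t). From the given snap equation s(t) = 486·cos(3·t), we substitute t = pi/3 to get s = -486.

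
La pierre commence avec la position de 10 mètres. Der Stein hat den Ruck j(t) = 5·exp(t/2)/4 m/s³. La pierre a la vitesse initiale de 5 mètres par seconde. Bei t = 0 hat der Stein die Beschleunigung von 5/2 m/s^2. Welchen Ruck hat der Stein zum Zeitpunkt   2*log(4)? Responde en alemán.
Aus der Gleichung für den Ruck j(t) = 5·exp(t/2)/4, setzen wir t = 2*log(4) ein und erhalten j = 5.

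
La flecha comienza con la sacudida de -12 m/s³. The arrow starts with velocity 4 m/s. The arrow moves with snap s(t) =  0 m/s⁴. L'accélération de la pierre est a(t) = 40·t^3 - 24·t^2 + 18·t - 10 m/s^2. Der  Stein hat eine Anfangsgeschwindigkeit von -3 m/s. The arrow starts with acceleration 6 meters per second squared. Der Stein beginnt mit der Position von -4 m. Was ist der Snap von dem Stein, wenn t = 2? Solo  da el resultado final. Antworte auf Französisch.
s(2) = 432.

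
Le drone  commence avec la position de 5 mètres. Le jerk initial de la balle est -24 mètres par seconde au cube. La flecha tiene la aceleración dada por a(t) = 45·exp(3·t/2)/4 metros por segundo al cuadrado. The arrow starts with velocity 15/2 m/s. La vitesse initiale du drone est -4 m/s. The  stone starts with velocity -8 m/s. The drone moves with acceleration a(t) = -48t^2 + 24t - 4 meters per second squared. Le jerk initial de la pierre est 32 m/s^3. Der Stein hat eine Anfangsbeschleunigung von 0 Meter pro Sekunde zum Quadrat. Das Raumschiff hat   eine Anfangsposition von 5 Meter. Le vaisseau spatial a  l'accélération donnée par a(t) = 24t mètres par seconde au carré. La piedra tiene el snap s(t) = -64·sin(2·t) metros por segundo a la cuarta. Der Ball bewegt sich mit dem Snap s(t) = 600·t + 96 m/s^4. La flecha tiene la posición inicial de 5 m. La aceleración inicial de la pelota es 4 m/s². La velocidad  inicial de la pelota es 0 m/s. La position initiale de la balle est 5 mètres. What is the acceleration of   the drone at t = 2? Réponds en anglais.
We have acceleration a(t) = -48·t^2 + 24·t - 4. Substituting t = 2: a(2) = -148.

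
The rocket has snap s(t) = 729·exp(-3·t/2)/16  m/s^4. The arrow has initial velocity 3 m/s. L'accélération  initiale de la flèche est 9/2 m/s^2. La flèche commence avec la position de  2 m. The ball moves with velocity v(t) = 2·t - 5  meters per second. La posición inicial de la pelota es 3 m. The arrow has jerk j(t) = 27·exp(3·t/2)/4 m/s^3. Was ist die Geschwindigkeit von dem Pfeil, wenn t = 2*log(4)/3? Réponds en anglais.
Starting from jerk j(t) = 27·exp(3·t/2)/4, we take 2 antiderivatives. Integrating jerk and using the initial condition a(0) = 9/2, we get a(t) = 9·exp(3·t/2)/2. Taking ∫a(t)dt and applying v(0) = 3, we find v(t) = 3·exp(3·t/2). We have velocity v(t) = 3·exp(3·t/2). Substituting t = 2*log(4)/3: v(2*log(4)/3) = 12.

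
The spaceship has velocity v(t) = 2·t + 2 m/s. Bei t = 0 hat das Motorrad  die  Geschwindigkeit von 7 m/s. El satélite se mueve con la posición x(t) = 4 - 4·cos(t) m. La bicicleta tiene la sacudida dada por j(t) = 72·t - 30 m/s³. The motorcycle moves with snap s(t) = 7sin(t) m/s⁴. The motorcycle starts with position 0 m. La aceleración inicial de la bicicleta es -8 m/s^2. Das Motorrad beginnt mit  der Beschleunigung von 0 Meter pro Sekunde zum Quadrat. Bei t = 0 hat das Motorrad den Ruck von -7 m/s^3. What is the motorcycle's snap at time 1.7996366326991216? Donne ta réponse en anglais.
From the given snap equation s(t) = 7·sin(t), we substitute t = 1.7996366326991216 to get s = 6.81751087077836.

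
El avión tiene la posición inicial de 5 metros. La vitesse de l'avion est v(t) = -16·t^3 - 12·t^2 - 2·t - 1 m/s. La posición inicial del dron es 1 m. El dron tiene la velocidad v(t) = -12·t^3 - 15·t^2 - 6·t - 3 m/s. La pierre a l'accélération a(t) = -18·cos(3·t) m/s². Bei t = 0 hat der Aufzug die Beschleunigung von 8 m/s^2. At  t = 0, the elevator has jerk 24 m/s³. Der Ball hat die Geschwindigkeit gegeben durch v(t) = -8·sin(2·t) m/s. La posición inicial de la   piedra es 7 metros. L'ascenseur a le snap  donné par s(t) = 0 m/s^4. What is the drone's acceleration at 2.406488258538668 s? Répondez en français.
En partant de la vitesse v(t) = -12·t^3 - 15·t^2 - 6·t - 3, nous prenons 1 dérivée. En dérivant la vitesse, nous obtenons l'accélération: a(t) = -36·t^2 - 30·t - 6. De l'équation de l'accélération a(t) = -36·t^2 - 30·t - 6, nous substituons t = 2.406488258538668 pour obtenir a = -286.677334341601.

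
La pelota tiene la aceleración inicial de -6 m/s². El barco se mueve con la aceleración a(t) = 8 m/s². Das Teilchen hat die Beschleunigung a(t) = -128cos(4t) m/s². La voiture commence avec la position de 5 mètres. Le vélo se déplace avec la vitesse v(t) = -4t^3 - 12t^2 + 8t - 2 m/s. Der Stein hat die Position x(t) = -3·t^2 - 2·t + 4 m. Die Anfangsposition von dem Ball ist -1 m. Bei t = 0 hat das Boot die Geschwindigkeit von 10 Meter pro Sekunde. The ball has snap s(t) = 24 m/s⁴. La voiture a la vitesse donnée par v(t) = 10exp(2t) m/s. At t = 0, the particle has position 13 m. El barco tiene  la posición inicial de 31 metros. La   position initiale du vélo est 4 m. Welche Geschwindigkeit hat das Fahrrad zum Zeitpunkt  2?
Aus der Gleichung für die Geschwindigkeit v(t) = -4·t^3 - 12·t^2 + 8·t - 2, setzen wir t = 2 ein und erhalten v = -66.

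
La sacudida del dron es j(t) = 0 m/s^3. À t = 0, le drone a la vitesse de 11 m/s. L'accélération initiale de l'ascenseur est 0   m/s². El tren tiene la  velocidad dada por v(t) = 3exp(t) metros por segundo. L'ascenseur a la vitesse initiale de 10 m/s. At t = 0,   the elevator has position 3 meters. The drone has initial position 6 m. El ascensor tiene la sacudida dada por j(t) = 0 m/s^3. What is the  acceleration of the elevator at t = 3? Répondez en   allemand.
Um dies zu lösen, müssen wir 1 Stammfunktion unserer Gleichung für den Ruck j(t) = 0 finden. Durch Integration von dem Ruck und Verwendung der Anfangsbedingung a(0) = 0, erhalten wir a(t) = 0. Mit a(t) = 0 und Einsetzen von t = 3, finden wir a = 0.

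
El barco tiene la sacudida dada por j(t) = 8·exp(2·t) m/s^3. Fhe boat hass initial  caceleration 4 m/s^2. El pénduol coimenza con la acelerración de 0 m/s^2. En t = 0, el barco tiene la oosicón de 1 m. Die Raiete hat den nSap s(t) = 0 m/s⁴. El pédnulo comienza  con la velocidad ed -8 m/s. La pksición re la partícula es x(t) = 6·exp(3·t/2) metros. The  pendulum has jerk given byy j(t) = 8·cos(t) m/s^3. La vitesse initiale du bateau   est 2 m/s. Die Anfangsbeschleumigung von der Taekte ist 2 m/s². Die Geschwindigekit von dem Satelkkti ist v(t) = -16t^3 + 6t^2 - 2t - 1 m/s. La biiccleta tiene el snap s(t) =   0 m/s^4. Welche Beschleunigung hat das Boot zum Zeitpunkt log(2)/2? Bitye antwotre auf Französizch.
Pour résoudre ceci, nous devons prendre 1 intégrale de notre équation du jerk j(t) = 8·exp(2·t). La primitive du jerk, avec a(0) = 4, donne l'accélération: a(t) = 4·exp(2·t). De l'équation de l'accélération a(t) = 4·exp(2·t), nous substituons t = log(2)/2 pour obtenir a = 8.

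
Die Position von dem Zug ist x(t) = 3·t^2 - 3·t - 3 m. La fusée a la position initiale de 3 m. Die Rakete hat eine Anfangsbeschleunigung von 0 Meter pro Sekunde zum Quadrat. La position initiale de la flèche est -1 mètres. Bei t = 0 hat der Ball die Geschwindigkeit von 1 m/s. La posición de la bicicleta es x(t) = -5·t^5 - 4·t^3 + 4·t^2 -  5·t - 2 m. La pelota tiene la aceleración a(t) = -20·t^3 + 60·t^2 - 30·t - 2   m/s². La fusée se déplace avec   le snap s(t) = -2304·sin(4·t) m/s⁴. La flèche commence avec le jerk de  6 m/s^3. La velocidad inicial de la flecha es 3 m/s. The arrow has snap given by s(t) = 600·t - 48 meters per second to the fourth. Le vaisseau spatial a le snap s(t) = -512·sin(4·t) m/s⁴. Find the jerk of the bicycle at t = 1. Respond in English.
Starting from position x(t) = -5·t^5 - 4·t^3 + 4·t^2 - 5·t - 2, we take 3 derivatives. The derivative of position gives velocity: v(t) = -25·t^4 - 12·t^2 + 8·t - 5. The derivative of velocity gives acceleration: a(t) = -100·t^3 - 24·t + 8. The derivative of acceleration gives jerk: j(t) = -300·t^2 - 24. From the given jerk equation j(t) = -300·t^2 - 24, we substitute t = 1 to get j = -324.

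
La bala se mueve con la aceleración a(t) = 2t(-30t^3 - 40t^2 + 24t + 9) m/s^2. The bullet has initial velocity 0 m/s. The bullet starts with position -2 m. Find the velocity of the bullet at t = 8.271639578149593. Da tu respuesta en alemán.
Um dies zu lösen, müssen wir 1 Stammfunktion unserer Gleichung für die Beschleunigung a(t) = 2·t·(-30·t^3 - 40·t^2 + 24·t + 9) finden. Durch Integration von der Beschleunigung und Verwendung der Anfangsbedingung v(0) = 0, erhalten wir v(t) = t^2·(-12·t^3 - 20·t^2 + 16·t + 9). Wir haben die Geschwindigkeit v(t) = t^2·(-12·t^3 - 20·t^2 + 16·t + 9). Durch Einsetzen von t = 8.271639578149593: v(8.271639578149593) = -548619.322441977.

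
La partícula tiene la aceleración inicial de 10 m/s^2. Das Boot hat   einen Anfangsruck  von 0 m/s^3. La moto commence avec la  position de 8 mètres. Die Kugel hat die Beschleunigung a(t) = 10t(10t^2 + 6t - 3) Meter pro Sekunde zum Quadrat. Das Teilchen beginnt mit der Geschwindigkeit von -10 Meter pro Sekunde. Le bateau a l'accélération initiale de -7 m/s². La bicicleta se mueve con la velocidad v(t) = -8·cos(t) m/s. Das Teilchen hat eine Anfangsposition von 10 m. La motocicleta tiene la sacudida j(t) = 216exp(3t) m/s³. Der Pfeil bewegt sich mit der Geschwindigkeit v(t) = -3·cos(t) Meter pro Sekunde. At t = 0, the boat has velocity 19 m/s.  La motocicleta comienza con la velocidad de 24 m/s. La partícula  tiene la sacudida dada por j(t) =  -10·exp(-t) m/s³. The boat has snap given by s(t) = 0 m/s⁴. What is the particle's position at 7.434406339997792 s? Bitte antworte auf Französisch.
Nous devons trouver la primitive de notre équation du jerk j(t) = -10·exp(-t) 3 fois. La primitive du jerk, avec a(0) = 10, donne l'accélération: a(t) = 10·exp(-t). L'intégrale de l'accélération, avec v(0) = -10, donne la vitesse: v(t) = -10·exp(-t). L'intégrale de la vitesse est la position. En utilisant x(0) = 10, nous obtenons x(t) = 10·exp(-t). En utilisant x(t) = 10·exp(-t) et en substituant t = 7.434406339997792, nous trouvons x = 0.00590579476213240.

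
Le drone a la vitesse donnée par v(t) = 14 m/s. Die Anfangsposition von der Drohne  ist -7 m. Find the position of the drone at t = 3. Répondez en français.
Nous devons intégrer notre équation de la vitesse v(t) = 14 1 fois. En prenant ∫v(t)dt et en appliquant x(0) = -7, nous trouvons x(t) = 14·t - 7. Nous avons la position x(t) = 14·t - 7. En substituant t = 3: x(3) = 35.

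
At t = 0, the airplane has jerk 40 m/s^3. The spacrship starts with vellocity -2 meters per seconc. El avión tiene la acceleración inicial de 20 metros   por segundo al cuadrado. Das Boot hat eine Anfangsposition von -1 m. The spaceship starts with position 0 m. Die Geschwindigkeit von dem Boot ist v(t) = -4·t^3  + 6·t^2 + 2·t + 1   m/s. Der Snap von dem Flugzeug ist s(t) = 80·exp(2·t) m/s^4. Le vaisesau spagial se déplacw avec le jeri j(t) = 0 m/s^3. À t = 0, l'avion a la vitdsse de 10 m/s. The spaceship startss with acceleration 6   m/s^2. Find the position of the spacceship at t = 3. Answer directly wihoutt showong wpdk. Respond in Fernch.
La position à t = 3 est x = 21.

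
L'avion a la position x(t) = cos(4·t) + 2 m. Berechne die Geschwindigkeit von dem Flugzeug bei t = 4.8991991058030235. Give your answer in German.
Ausgehend von der Position x(t) = cos(4·t) + 2, nehmen wir 1 Ableitung. Durch Ableiten von der Position erhalten wir die Geschwindigkeit: v(t) = -4·sin(4·t). Wir haben die Geschwindigkeit v(t) = -4·sin(4·t). Durch Einsetzen von t = 4.8991991058030235: v(4.8991991058030235) = -2.71846829238483.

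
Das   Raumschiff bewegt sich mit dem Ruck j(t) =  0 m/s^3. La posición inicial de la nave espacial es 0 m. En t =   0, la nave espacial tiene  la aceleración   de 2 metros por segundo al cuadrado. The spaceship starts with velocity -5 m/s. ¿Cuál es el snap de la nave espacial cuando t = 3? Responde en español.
Partiendo de la sacudida j(t) = 0, tomamos 1 derivada. Derivando la sacudida, obtenemos el snap: s(t) = 0. Usando s(t) = 0 y sustituyendo t = 3, encontramos s = 0.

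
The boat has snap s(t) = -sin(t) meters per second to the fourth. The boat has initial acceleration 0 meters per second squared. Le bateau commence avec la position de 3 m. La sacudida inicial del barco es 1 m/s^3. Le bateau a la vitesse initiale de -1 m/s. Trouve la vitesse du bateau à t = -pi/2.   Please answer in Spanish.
Partiendo del snap s(t) = -sin(t), tomamos 3 antiderivadas. Tomando ∫s(t)dt y aplicando j(0) = 1, encontramos j(t) = cos(t). Tomando ∫j(t)dt y aplicando a(0) = 0, encontramos a(t) = sin(t). La integral de la aceleración es la velocidad. Usando v(0) = -1, obtenemos v(t) = -cos(t). Tenemos la velocidad v(t) = -cos(t). Sustituyendo t = -pi/2: v(-pi/2) = 0.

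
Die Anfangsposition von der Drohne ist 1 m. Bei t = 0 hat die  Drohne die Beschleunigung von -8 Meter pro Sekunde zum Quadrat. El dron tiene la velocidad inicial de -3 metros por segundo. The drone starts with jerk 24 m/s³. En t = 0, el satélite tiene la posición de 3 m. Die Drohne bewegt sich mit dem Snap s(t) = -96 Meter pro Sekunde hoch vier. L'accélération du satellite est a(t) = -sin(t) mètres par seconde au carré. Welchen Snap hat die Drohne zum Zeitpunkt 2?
Wir haben den Snap s(t) = -96. Durch Einsetzen von t = 2: s(2) = -96.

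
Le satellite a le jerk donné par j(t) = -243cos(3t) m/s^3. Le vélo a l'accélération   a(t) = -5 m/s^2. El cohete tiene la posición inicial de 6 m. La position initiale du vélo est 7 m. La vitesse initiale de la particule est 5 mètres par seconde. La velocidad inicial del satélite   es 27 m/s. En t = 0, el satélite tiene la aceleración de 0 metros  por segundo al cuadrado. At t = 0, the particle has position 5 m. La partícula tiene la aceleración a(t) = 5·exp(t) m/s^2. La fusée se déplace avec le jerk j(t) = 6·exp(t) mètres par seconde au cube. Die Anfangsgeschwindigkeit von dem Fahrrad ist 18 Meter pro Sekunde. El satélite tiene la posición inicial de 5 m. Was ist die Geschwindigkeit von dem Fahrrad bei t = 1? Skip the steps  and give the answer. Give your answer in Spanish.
La velocidad en t = 1 es v = 13.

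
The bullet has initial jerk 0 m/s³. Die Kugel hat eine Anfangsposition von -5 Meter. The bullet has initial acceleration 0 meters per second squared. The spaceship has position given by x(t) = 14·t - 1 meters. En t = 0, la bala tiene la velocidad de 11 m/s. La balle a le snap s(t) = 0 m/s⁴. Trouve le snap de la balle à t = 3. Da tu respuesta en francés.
En utilisant s(t) = 0 et en substituant t = 3, nous trouvons s = 0.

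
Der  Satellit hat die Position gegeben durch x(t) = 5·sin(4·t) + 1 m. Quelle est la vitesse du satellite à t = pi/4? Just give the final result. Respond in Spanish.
En t = pi/4, v = -20.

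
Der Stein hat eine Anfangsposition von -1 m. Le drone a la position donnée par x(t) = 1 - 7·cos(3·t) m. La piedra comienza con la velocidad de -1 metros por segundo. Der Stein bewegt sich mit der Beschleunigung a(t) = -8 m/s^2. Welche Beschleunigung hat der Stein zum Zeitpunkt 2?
Wir haben die Beschleunigung a(t) = -8. Durch Einsetzen von t = 2: a(2) = -8.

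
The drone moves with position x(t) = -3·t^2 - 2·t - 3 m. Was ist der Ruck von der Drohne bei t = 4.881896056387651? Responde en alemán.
Um dies zu lösen, müssen wir 3 Ableitungen unserer Gleichung für die Position x(t) = -3·t^2 - 2·t - 3 nehmen. Durch Ableiten von der Position erhalten wir die Geschwindigkeit: v(t) = -6·t - 2. Mit d/dt von v(t) finden wir a(t) = -6. Die Ableitung von der Beschleunigung ergibt den Ruck: j(t) = 0. Aus der Gleichung für den Ruck j(t) = 0, setzen wir t = 4.881896056387651 ein und erhalten j = 0.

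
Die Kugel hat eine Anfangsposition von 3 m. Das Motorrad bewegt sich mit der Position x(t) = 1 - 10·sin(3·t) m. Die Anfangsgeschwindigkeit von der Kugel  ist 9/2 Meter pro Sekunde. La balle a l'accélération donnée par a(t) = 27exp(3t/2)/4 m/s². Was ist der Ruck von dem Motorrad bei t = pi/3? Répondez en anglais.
To solve this, we need to take 3 derivatives of our position equation x(t) = 1 - 10·sin(3·t). Taking d/dt of x(t), we find v(t) = -30·cos(3·t). Taking d/dt of v(t), we find a(t) = 90·sin(3·t). Taking d/dt of a(t), we find j(t) = 270·cos(3·t). Using j(t) = 270·cos(3·t) and substituting t = pi/3, we find j = -270.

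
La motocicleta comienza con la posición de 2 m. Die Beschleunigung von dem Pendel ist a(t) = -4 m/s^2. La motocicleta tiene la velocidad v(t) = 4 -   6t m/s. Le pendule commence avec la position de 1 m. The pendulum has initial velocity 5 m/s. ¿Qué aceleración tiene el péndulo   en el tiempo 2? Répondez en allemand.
Aus der Gleichung für die Beschleunigung a(t) = -4, setzen wir t = 2 ein und erhalten a = -4.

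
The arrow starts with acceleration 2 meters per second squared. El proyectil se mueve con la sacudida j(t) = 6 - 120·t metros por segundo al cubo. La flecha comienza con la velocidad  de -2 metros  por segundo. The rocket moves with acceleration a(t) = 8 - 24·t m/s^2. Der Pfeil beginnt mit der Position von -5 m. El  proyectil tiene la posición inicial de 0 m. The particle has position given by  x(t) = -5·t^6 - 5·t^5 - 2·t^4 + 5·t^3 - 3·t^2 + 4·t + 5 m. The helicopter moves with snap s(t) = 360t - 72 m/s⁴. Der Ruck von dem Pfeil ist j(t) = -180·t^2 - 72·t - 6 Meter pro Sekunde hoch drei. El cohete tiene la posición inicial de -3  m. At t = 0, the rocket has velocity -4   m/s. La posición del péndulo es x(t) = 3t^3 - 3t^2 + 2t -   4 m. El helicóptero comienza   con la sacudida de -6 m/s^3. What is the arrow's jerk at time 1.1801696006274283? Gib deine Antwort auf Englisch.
We have jerk j(t) = -180·t^2 - 72·t - 6. Substituting t = 1.1801696006274283: j(1.1801696006274283) = -341.676262769293.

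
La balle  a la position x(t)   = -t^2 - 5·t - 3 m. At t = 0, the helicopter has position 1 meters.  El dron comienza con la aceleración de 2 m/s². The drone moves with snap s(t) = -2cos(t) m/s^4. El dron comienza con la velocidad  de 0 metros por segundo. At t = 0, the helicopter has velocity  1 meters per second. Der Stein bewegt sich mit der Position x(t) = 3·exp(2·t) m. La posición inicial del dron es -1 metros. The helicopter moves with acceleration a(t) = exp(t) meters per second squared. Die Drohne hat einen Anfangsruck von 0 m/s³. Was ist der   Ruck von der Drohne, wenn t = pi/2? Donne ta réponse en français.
Pour résoudre ceci, nous devons prendre 1 intégrale de notre équation du snap s(t) = -2·cos(t). En intégrant le snap et en utilisant la condition initiale j(0) = 0, nous obtenons j(t) = -2·sin(t). En utilisant j(t) = -2·sin(t) et en substituant t = pi/2, nous trouvons j = -2.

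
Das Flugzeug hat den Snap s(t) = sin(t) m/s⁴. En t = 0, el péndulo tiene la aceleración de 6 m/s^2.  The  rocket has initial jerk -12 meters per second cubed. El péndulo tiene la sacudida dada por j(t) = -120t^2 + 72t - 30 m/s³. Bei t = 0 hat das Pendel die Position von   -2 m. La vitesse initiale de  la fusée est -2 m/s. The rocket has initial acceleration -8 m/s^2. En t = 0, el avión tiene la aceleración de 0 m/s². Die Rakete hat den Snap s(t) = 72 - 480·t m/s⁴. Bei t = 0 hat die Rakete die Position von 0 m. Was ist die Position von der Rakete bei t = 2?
Wir müssen das Integral unserer Gleichung für den Snap s(t) = 72 - 480·t 4-mal finden. Die Stammfunktion von dem Snap, mit j(0) = -12, ergibt den Ruck: j(t) = -240·t^2 + 72·t - 12. Mit ∫j(t)dt und Anwendung von a(0) = -8, finden wir a(t) = -80·t^3 + 36·t^2 - 12·t - 8. Die Stammfunktion von der Beschleunigung ist die Geschwindigkeit. Mit v(0) = -2 erhalten wir v(t) = -20·t^4 + 12·t^3 - 6·t^2 - 8·t - 2. Das Integral von der Geschwindigkeit, mit x(0) = 0, ergibt die Position: x(t) = -4·t^5 + 3·t^4 - 2·t^3 - 4·t^2 - 2·t. Mit x(t) = -4·t^5 + 3·t^4 - 2·t^3 - 4·t^2 - 2·t und Einsetzen von t = 2, finden wir x = -116.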